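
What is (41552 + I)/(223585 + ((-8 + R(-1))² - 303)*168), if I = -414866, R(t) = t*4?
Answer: -373314/196873 ≈ -1.8962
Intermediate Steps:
R(t) = 4*t
(41552 + I)/(223585 + ((-8 + R(-1))² - 303)*168) = (41552 - 414866)/(223585 + ((-8 + 4*(-1))² - 303)*168) = -373314/(223585 + ((-8 - 4)² - 303)*168) = -373314/(223585 + ((-12)² - 303)*168) = -373314/(223585 + (144 - 303)*168) = -373314/(223585 - 159*168) = -373314/(223585 - 26712) = -373314/196873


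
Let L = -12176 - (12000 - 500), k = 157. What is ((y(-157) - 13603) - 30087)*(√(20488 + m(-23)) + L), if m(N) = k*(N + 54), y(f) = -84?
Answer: 1036393224 - 43774*√25355 ≈ 1.0294e+9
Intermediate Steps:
m(N) = 8478 + 157*N (m(N) = 157*(N + 54) = 157*(54 + N) = 8478 + 157*N)
L = -23676 (L = -12176 - 1*11500 = -12176 - 11500 = -23676)
((y(-157) - 13603) - 30087)*(√(20488 + m(-23)) + L) = ((-84 - 13603) - 30087)*(√(20488 + (8478 + 157*(-23))) - 23676) = (-13687 - 30087)*(√(20488 + (8478 - 3611)) - 23676) = -43774*(√(20488 + 4867) - 23676) = -43774*(√25355 - 23676) = -43774*(-23676 + √25355) = 1036393224 - 43774*√25355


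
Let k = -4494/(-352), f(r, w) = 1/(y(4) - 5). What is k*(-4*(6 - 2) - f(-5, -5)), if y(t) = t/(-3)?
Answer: -676347/3344 ≈ -202.26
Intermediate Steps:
y(t) = -t/3 (y(t) = t*(-⅓) = -t/3)
f(r, w) = -3/19 (f(r, w) = 1/(-⅓*4 - 5) = 1/(-4/3 - 5) = 1/(-19/3) = -3/19)
k = 2247/176 (k = -4494*(-1/352) = 2247/176 ≈ 12.767)
k*(-4*(6 - 2) - f(-5, -5)) = 2247*(-4*(6 - 2) - 1*(-3/19))/176 = 2247*(-4*4 + 3/19)/176 = 2247*(-16 + 3/19)/176 = (2247/176)*(-301/19) = -676347/3344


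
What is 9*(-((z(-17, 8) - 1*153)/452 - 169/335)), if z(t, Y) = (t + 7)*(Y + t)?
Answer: 877437/151420 ≈ 5.7947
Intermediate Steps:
z(t, Y) = (7 + t)*(Y + t)
9*(-((z(-17, 8) - 1*153)/452 - 169/335)) = 9*(-((((-17)² + 7*8 + 7*(-17) + 8*(-17)) - 1*153)/452 - 169/335)) = 9*(-(((289 + 56 - 119 - 136) - 153)*(1/452) - 169*1/335)) = 9*(-((90 - 153)*(1/452) - 169/335)) = 9*(-(-63*1/452 - 169/335)) = 9*(-(-63/452 - 169/335)) = 9*(-1*(-97493/151420)) = 9*(97493/151420) = 877437/151420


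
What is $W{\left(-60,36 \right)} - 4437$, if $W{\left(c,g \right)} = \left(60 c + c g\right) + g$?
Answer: $-10161$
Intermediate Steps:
$W{\left(c,g \right)} = g + 60 c + c g$
$W{\left(-60,36 \right)} - 4437 = \left(36 + 60 \left(-60\right) - 2160\right) - 4437 = \left(36 - 3600 - 2160\right) - 4437 = -5724 - 4437 = -10161$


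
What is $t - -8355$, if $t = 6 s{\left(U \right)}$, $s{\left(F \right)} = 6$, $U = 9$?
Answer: $8391$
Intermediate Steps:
$t = 36$ ($t = 6 \cdot 6 = 36$)
$t - -8355 = 36 - -8355 = 36 + 8355 = 8391$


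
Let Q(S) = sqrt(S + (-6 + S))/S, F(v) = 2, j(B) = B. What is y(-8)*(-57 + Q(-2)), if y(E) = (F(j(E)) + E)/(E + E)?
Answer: -171/8 - 3*I*sqrt(10)/16 ≈ -21.375 - 0.59293*I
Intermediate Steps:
y(E) = (2 + E)/(2*E) (y(E) = (2 + E)/(E + E) = (2 + E)/((2*E)) = (2 + E)*(1/(2*E)) = (2 + E)/(2*E))
Q(S) = sqrt(-6 + 2*S)/S
y(-8)*(-57 + Q(-2)) = ((1/2)*(2 - 8)/(-8))*(-57 + sqrt(-6 + 2*(-2))/(-2)) = ((1/2)*(-1/8)*(-6))*(-57 - sqrt(-6 - 4)/2) = 3*(-57 - I*sqrt(10)/2)/8 = -171/8 - 3*I*sqrt(10)/16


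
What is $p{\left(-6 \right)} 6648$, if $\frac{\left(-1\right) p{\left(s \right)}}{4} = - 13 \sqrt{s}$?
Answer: $345696 i \sqrt{6} \approx 8.4678 \cdot 10^{5} i$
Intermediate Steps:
$p{\left(s \right)} = 52 \sqrt{s}$ ($p{\left(s \right)} = - 4 \left(- 13 \sqrt{s}\right) = 52 \sqrt{s}$)
$p{\left(-6 \right)} 6648 = 52 \sqrt{-6} \cdot 6648 = 52 i \sqrt{6} \cdot 6648 = 345696 i \sqrt{6}$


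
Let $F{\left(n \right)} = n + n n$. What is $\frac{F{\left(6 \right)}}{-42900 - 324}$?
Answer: $- \frac{7}{7204} \approx -0.00097168$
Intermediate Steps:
$F{\left(n \right)} = n + n^{2}$
$\frac{F{\left(6 \right)}}{-42900 - 324} = \frac{6 \left(1 + 6\right)}{-42900 - 324} = \frac{6 \cdot 7}{-42900 - 324} = \frac{42}{-43224} = 42 \left(- \frac{1}{43224}\right) = - \frac{7}{7204}$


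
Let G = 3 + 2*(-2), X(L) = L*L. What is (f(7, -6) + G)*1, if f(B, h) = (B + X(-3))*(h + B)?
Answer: 15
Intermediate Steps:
X(L) = L**2
f(B, h) = (9 + B)*(B + h) (f(B, h) = (B + (-3)**2)*(h + B) = (B + 9)*(B + h) = (9 + B)*(B + h))
G = -1 (G = 3 - 4 = -1)
(f(7, -6) + G)*1 = ((7**2 + 9*7 + 9*(-6) + 7*(-6)) - 1)*1 = ((49 + 63 - 54 - 42) - 1)*1 = (16 - 1)*1 = 15*1 = 15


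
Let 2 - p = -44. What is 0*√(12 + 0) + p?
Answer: 46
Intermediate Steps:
p = 46 (p = 2 - 1*(-44) = 2 + 44 = 46)
0*√(12 + 0) + p = 0*√(12 + 0) + 46 = 0*√12 + 46 = 0*(2*√3) + 46 = 0 + 46 = 46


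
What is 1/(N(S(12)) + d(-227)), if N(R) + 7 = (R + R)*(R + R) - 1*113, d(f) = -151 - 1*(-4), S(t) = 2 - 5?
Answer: -1/231 ≈ -0.0043290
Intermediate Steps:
S(t) = -3
d(f) = -147 (d(f) = -151 + 4 = -147)
N(R) = -120 + 4*R² (N(R) = -7 + ((R + R)*(R + R) - 1*113) = -7 + ((2*R)*(2*R) - 113) = -7 + (4*R² - 113) = -7 + (-113 + 4*R²) = -120 + 4*R²)
1/(N(S(12)) + d(-227)) = 1/((-120 + 4*(-3)²) - 147) = 1/((-120 + 4*9) - 147) = 1/((-120 + 36) - 147) = 1/(-84 - 147) = 1/(-231) = -1/231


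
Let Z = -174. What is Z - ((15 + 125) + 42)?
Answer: -356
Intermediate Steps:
Z - ((15 + 125) + 42) = -174 - ((15 + 125) + 42) = -174 - (140 + 42) = -174 - 1*182 = -174 - 182 = -356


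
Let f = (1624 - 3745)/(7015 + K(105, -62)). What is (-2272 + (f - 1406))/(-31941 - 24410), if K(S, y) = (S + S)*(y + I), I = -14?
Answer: 32897589/504059695 ≈ 0.065265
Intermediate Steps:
K(S, y) = 2*S*(-14 + y) (K(S, y) = (S + S)*(y - 14) = (2*S)*(-14 + y) = 2*S*(-14 + y))
f = 2121/8945 (f = (1624 - 3745)/(7015 + 2*105*(-14 - 62)) = -2121/(7015 + 2*105*(-76)) = -2121/(7015 - 15960) = -2121/(-8945) = -2121*(-1/8945) = 2121/8945 ≈ 0.23712)
(-2272 + (f - 1406))/(-31941 - 24410) = (-2272 + (2121/8945 - 1406))/(-31941 - 24410) = (-2272 - 12574549/8945)/(-56351) = -32897589/8945*(-1/56351) = 32897589/504059695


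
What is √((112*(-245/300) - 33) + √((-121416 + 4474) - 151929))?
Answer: √(-28005 + 225*I*√268871)/15 ≈ 14.297 + 18.135*I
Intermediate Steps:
√((112*(-245/300) - 33) + √((-121416 + 4474) - 151929)) = √((112*(-245*1/300) - 33) + √(-116942 - 151929)) = √((112*(-49/60) - 33) + √(-268871)) = √((-1372/15 - 33) + I*√268871) = √(-1867/15 + I*√268871)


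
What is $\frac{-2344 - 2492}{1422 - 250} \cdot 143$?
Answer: $- \frac{172887}{293} \approx -590.06$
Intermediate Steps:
$\frac{-2344 - 2492}{1422 - 250} \cdot 143 = - \frac{4836}{1172} \cdot 143 = \left(-4836\right) \frac{1}{1172} \cdot 143 = \left(- \frac{1209}{293}\right) 143 = - \frac{172887}{293}$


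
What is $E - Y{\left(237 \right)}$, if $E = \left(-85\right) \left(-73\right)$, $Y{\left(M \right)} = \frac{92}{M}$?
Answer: $\frac{1470493}{237} \approx 6204.6$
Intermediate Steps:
$E = 6205$
$E - Y{\left(237 \right)} = 6205 - \frac{92}{237} = \frac{1470493}{237}$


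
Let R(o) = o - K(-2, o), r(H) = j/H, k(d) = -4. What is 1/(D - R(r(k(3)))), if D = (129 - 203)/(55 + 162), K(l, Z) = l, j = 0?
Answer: -217/508 ≈ -0.42717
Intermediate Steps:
r(H) = 0 (r(H) = 0/H = 0)
D = -74/217 ≈ -0.34101
R(o) = 2 + o (R(o) = o - 1*(-2) = o + 2 = 2 + o)
1/(D - R(r(k(3)))) = 1/(-74/217 - (2 + 0)) = 1/(-74/217 - 1*2) = 1/(-74/217 - 2) = 1/(-508/217) = -217/508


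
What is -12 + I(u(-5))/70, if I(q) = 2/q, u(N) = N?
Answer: -2101/175 ≈ -12.006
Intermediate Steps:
-12 + I(u(-5))/70 = -12 + (2/(-5))/70 = -12 + (2*(-1/5))/70 = -12 + (1/70)*(-2/5) = -12 - 1/175 = -2101/175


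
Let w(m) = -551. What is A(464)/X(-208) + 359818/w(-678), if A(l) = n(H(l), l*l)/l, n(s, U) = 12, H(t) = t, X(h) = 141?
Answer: -67645765/103588 ≈ -653.03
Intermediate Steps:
A(l) = 12/l
A(464)/X(-208) + 359818/w(-678) = (12/464)/141 + 359818/(-551) = (12*(1/464))*(1/141) + 359818*(-1/551) = (3/116)*(1/141) - 359818/551 = 1/5452 - 359818/551 = -67645765/103588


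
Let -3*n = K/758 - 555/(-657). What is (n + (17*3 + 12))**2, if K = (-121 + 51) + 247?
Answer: 973152045298225/248009976036 ≈ 3923.8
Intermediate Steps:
K = 177 (K = -70 + 247 = 177)
n = -178993/498006 (n = -(177/758 - 555/(-657))/3 = -(177*(1/758) - 555*(-1/657))/3 = -(177/758 + 185/219)/3 = -1/3*178993/166002 = -178993/498006 ≈ -0.35942)
(n + (17*3 + 12))**2 = (-178993/498006 + (17*3 + 12))**2 = (-178993/498006 + (51 + 12))**2 = (-178993/498006 + 63)**2 = (31195385/498006)**2 = 973152045298225/248009976036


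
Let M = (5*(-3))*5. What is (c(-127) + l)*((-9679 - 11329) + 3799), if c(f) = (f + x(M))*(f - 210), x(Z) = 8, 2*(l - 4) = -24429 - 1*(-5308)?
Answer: -1051349437/2 ≈ -5.2567e+8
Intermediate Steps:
M = -75 (M = -15*5 = -75)
l = -19113/2 (l = 4 + (-24429 - 1*(-5308))/2 = 4 + (-24429 + 5308)/2 = 4 + (½)*(-19121) = 4 - 19121/2 = -19113/2 ≈ -9556.5)
c(f) = (-210 + f)*(8 + f) (c(f) = (f + 8)*(f - 210) = (8 + f)*(-210 + f) = (-210 + f)*(8 + f))
(c(-127) + l)*((-9679 - 11329) + 3799) = ((-1680 + (-127)² - 202*(-127)) - 19113/2)*((-9679 - 11329) + 3799) = ((-1680 + 16129 + 25654) - 19113/2)*(-21008 + 3799) = (40103 - 19113/2)*(-17209) = (61093/2)*(-17209) = -1051349437/2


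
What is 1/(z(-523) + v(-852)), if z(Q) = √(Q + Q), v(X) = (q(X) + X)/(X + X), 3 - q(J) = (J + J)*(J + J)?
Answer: 549912040/937661568729 - 322624*I*√1046/937661568729 ≈ 0.00058647 - 1.1128e-5*I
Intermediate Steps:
q(J) = 3 - 4*J² (q(J) = 3 - (J + J)*(J + J) = 3 - 2*J*2*J = 3 - 4*J²)
v(X) = (3 + X - 4*X²)/(2*X) (v(X) = ((3 - 4*X²) + X)/(X + X) = (3 + X - 4*X²)/((2*X)) = (3 + X - 4*X²)*(1/(2*X)) = (3 + X - 4*X²)/(2*X))
z(Q) = √2*√Q (z(Q) = √(2*Q) = √2*√Q)
1/(z(-523) + v(-852)) = 1/(√2*√(-523) + (½)*(3 - 852 - 4*(-852)²)/(-852)) = 1/(√2*(I*√523) + (½)*(-1/852)*(3 - 852 - 4*725904)) = 1/(I*√1046 + (½)*(-1/852)*(3 - 852 - 2903616)) = 1/(I*√1046 + (½)*(-1/852)*(-2904465)) = 1/(I*√1046 + 968155/568) = 1/(968155/568 + I*√1046)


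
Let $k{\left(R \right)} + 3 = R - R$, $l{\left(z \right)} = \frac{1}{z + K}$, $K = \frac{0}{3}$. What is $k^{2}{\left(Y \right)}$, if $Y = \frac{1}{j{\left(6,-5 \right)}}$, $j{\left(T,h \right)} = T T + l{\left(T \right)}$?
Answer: $9$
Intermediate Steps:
$K = 0$ ($K = 0 \cdot \frac{1}{3} = 0$)
$l{\left(z \right)} = \frac{1}{z}$ ($l{\left(z \right)} = \frac{1}{z + 0} = \frac{1}{z}$)
$j{\left(T,h \right)} = \frac{1}{T} + T^{2}$ ($j{\left(T,h \right)} = T T + \frac{1}{T} = T^{2} + \frac{1}{T} = \frac{1}{T} + T^{2}$)
$Y = \frac{6}{217}$ ($Y = \frac{1}{\frac{1}{6} \left(1 + 6^{3}\right)} = \frac{1}{\frac{1}{6} \left(1 + 216\right)} = \frac{1}{\frac{1}{6} \cdot 217} = \frac{1}{\frac{217}{6}} = \frac{6}{217} \approx 0.02765$)
$k{\left(R \right)} = -3$ ($k{\left(R \right)} = -3 + \left(R - R\right) = -3 + 0 = -3$)
$k^{2}{\left(Y \right)} = \left(-3\right)^{2} = 9$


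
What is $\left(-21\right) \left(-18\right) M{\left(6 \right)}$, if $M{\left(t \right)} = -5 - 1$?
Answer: $-2268$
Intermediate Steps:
$M{\left(t \right)} = -6$ ($M{\left(t \right)} = -5 - 1 = -6$)
$\left(-21\right) \left(-18\right) M{\left(6 \right)} = \left(-21\right) \left(-18\right) \left(-6\right) = 378 \left(-6\right) = -2268$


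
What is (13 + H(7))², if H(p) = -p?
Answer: 36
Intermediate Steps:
(13 + H(7))² = (13 - 1*7)² = (13 - 7)² = 6² = 36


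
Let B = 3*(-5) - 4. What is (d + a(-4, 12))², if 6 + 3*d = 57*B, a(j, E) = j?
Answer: 134689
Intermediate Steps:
B = -19 (B = -15 - 4 = -19)
d = -363 (d = -2 + (57*(-19))/3 = -2 + (⅓)*(-1083) = -2 - 361 = -363)
(d + a(-4, 12))² = (-363 - 4)² = (-367)² = 134689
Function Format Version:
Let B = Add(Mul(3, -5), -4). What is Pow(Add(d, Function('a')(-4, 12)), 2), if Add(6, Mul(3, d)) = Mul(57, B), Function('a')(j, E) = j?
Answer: 134689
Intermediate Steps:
B = -19 (B = Add(-15, -4) = -19)
d = -363 (d = Add(-2, Mul(Rational(1, 3), Mul(57, -19))) = Add(-2, Mul(Rational(1, 3), -1083)) = Add(-2, -361) = -363)
Pow(Add(d, Function('a')(-4, 12)), 2) = Pow(Add(-363, -4), 2) = Pow(-367, 2) = 134689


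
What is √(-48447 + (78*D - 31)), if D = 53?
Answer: 2*I*√11086 ≈ 210.58*I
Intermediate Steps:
√(-48447 + (78*D - 31)) = √(-48447 + (78*53 - 31)) = √(-48447 + (4134 - 31)) = √(-48447 + 4103) = √(-44344) = 2*I*√11086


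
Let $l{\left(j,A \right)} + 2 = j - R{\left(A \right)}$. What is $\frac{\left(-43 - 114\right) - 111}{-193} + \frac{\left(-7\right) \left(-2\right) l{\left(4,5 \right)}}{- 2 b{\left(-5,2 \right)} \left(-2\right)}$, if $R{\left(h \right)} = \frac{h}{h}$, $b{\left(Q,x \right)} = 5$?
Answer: $\frac{4031}{1930} \approx 2.0886$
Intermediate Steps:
$R{\left(h \right)} = 1$
$l{\left(j,A \right)} = -3 + j$ ($l{\left(j,A \right)} = -2 + \left(j - 1\right) = -2 + \left(-1 + j\right) = -3 + j$)
$\frac{\left(-43 - 114\right) - 111}{-193} + \frac{\left(-7\right) \left(-2\right) l{\left(4,5 \right)}}{- 2 b{\left(-5,2 \right)} \left(-2\right)} = \frac{\left(-43 - 114\right) - 111}{-193} + \frac{\left(-7\right) \left(-2\right) \left(-3 + 4\right)}{\left(-2\right) 5 \left(-2\right)} = \left(-157 - 111\right) \left(- \frac{1}{193}\right) + \frac{14 \cdot 1}{\left(-10\right) \left(-2\right)} = \left(-268\right) \left(- \frac{1}{193}\right) + \frac{14}{20} = \frac{268}{193} + 14 \cdot \frac{1}{20} = \frac{268}{193} + \frac{7}{10} = \frac{4031}{1930}$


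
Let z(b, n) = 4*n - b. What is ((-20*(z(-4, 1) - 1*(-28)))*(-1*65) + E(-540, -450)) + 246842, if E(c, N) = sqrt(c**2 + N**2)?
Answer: 293642 + 90*sqrt(61) ≈ 2.9435e+5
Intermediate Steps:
z(b, n) = -b + 4*n
E(c, N) = sqrt(N**2 + c**2)
((-20*(z(-4, 1) - 1*(-28)))*(-1*65) + E(-540, -450)) + 246842 = ((-20*((-1*(-4) + 4*1) - 1*(-28)))*(-1*65) + sqrt((-450)**2 + (-540)**2)) + 246842 = (-20*((4 + 4) + 28)*(-65) + sqrt(202500 + 291600)) + 246842 = (-20*(8 + 28)*(-65) + sqrt(494100)) + 246842 = (-20*36*(-65) + 90*sqrt(61)) + 246842 = (-720*(-65) + 90*sqrt(61)) + 246842 = (46800 + 90*sqrt(61)) + 246842 = 293642 + 90*sqrt(61)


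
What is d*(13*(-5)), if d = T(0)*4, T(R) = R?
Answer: 0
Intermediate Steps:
d = 0 (d = 0*4 = 0)
d*(13*(-5)) = 0*(13*(-5)) = 0*(-65) = 0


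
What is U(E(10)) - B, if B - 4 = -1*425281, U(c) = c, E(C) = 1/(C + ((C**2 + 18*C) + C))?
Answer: 127583101/300 ≈ 4.2528e+5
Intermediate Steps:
E(C) = 1/(C**2 + 20*C) (E(C) = 1/(C + (C**2 + 19*C)) = 1/(C**2 + 20*C))
B = -425277 (B = 4 - 1*425281 = 4 - 425281 = -425277)
U(E(10)) - B = 1/(10*(20 + 10)) - 1*(-425277) = (1/10)/30 + 425277 = (1/10)*(1/30) + 425277 = 1/300 + 425277 = 127583101/300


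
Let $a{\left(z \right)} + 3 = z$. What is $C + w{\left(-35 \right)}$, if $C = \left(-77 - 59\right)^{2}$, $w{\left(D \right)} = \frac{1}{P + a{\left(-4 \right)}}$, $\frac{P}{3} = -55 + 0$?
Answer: $\frac{3181311}{172} \approx 18496.0$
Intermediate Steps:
$a{\left(z \right)} = -3 + z$
$P = -165$ ($P = 3 \left(-55 + 0\right) = 3 \left(-55\right) = -165$)
$w{\left(D \right)} = - \frac{1}{172}$ ($w{\left(D \right)} = \frac{1}{-165 - 7} = \frac{1}{-172} = - \frac{1}{172}$)
$C = 18496$ ($C = \left(-136\right)^{2} = 18496$)
$C + w{\left(-35 \right)} = 18496 - \frac{1}{172} = \frac{3181311}{172}$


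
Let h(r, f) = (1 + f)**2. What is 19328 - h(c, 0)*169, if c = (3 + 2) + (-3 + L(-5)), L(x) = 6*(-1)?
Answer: 19159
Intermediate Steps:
L(x) = -6
c = -4 (c = (3 + 2) + (-3 - 6) = 5 - 9 = -4)
19328 - h(c, 0)*169 = 19328 - (1 + 0)**2*169 = 19328 - 1**2*169 = 19328 - 169 = 19159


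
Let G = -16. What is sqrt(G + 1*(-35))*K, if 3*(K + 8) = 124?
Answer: 100*I*sqrt(51)/3 ≈ 238.05*I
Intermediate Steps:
K = 100/3 (K = -8 + (1/3)*124 = -8 + 124/3 = 100/3 ≈ 33.333)
sqrt(G + 1*(-35))*K = sqrt(-16 + 1*(-35))*(100/3) = sqrt(-16 - 35)*(100/3) = sqrt(-51)*(100/3) = (I*sqrt(51))*(100/3) = 100*I*sqrt(51)/3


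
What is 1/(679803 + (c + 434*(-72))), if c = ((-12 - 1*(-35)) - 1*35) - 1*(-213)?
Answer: 1/648756 ≈ 1.5414e-6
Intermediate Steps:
c = 201 (c = ((-12 + 35) - 35) + 213 = (23 - 35) + 213 = -12 + 213 = 201)
1/(679803 + (c + 434*(-72))) = 1/(679803 + (201 + 434*(-72))) = 1/(679803 + (201 - 31248)) = 1/(679803 - 31047) = 1/648756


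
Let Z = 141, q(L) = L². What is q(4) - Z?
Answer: -125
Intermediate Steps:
q(4) - Z = 4² - 1*141 = 16 - 141 = -125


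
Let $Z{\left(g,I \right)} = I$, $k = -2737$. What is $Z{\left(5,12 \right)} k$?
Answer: $-32844$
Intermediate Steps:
$Z{\left(5,12 \right)} k = 12 \left(-2737\right) = -32844$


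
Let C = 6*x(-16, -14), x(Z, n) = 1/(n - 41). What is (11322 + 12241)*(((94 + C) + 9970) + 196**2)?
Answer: 62828241822/55 ≈ 1.1423e+9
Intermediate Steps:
x(Z, n) = 1/(-41 + n)
C = -6/55 (C = 6/(-41 - 14) = 6/(-55) = 6*(-1/55) = -6/55 ≈ -0.10909)
(11322 + 12241)*(((94 + C) + 9970) + 196**2) = (11322 + 12241)*(((94 - 6/55) + 9970) + 196**2) = 23563*((5164/55 + 9970) + 38416) = 23563*(553514/55 + 38416) = 23563*(2666394/55) = 62828241822/55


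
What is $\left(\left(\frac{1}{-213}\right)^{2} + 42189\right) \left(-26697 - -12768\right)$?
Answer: $- \frac{8887039741106}{15123} \approx -5.8765 \cdot 10^{8}$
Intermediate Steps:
$\left(\left(\frac{1}{-213}\right)^{2} + 42189\right) \left(-26697 - -12768\right) = \left(\left(- \frac{1}{213}\right)^{2} + 42189\right) \left(-26697 + 12768\right) = \left(\frac{1}{45369} + 42189\right) \left(-13929\right) = \frac{1914072742}{45369} \left(-13929\right) = - \frac{8887039741106}{15123}$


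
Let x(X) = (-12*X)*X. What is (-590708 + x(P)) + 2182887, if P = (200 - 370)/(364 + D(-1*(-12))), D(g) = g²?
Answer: 25680233416/16129 ≈ 1.5922e+6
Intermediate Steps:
P = -85/254 (P = (200 - 370)/(364 + (-1*(-12))²) = -170/(364 + 12²) = -170/(364 + 144) = -170/508 = -170*1/508 = -85/254 ≈ -0.33465)
x(X) = -12*X²
(-590708 + x(P)) + 2182887 = (-590708 - 12*(-85/254)²) + 2182887 = (-590708 - 12*7225/64516) + 2182887 = (-590708 - 21675/16129) + 2182887 = -9527551007/16129 + 2182887 = 25680233416/16129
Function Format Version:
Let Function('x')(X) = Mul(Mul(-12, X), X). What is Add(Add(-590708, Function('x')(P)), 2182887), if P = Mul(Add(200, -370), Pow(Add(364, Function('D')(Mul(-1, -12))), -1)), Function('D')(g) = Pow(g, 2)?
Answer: Rational(25680233416, 16129) ≈ 1.5922e+6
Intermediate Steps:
P = Rational(-85, 254) (P = Mul(Add(200, -370), Pow(Add(364, Pow(Mul(-1, -12), 2)), -1)) = Mul(-170, Pow(Add(364, Pow(12, 2)), -1)) = Mul(-170, Pow(Add(364, 144), -1)) = Mul(-170, Pow(508, -1)) = Mul(-170, Rational(1, 508)) = Rational(-85, 254) ≈ -0.33465)
Function('x')(X) = Mul(-12, Pow(X, 2))
Add(Add(-590708, Function('x')(P)), 2182887) = Add(Add(-590708, Mul(-12, Pow(Rational(-85, 254), 2))), 2182887) = Add(Add(-590708, Mul(-12, Rational(7225, 64516))), 2182887) = Add(Add(-590708, Rational(-21675, 16129)), 2182887) = Add(Rational(-9527551007, 16129), 2182887) = Rational(25680233416, 16129)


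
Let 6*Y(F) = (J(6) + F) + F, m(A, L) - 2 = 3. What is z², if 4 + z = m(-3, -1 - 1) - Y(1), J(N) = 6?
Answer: ⅑ ≈ 0.11111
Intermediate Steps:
m(A, L) = 5 (m(A, L) = 2 + 3 = 5)
Y(F) = 1 + F/3 (Y(F) = ((6 + F) + F)/6 = (6 + 2*F)/6 = 1 + F/3)
z = -⅓ (z = -4 + (5 - (1 + (⅓)*1)) = -4 + (5 - (1 + ⅓)) = -4 + (5 - 1*4/3) = -4 + (5 - 4/3) = -4 + 11/3 = -⅓ ≈ -0.33333)
z² = (-⅓)² = ⅑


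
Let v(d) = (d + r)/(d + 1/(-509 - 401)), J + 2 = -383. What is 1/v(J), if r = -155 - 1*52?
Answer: 350351/538720 ≈ 0.65034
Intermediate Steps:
J = -385 (J = -2 - 383 = -385)
r = -207 (r = -155 - 52 = -207)
v(d) = (-207 + d)/(-1/910 + d) (v(d) = (d - 207)/(d + 1/(-509 - 401)) = (-207 + d)/(d + 1/(-910)) = (-207 + d)/(d - 1/910) = (-207 + d)/(-1/910 + d))
1/v(J) = 1/(910*(-207 - 385)/(-1 + 910*(-385))) = 1/(910*(-592)/(-1 - 350350)) = 1/(910*(-592)/(-350351)) = 1/(910*(-1/350351)*(-592)) = 1/(538720/350351) = 350351/538720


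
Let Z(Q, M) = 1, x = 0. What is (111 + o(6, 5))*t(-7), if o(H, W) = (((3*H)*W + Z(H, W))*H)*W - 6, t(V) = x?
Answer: 0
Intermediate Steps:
t(V) = 0
o(H, W) = -6 + H*W*(1 + 3*H*W) (o(H, W) = (((3*H)*W + 1)*H)*W - 6 = ((3*H*W + 1)*H)*W - 6 = ((1 + 3*H*W)*H)*W - 6 = (H*(1 + 3*H*W))*W - 6 = H*W*(1 + 3*H*W) - 6 = -6 + H*W*(1 + 3*H*W))
(111 + o(6, 5))*t(-7) = (111 + (-6 + 6*5 + 3*6²*5²))*0 = (111 + (-6 + 30 + 3*36*25))*0 = (111 + (-6 + 30 + 2700))*0 = (111 + 2724)*0 = 2835*0 = 0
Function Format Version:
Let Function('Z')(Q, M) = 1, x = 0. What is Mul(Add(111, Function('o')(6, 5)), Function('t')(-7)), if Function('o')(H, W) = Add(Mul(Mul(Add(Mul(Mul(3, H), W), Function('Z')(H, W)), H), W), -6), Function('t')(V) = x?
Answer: 0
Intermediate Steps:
Function('t')(V) = 0
Function('o')(H, W) = Add(-6, Mul(H, W, Add(1, Mul(3, H, W)))) (Function('o')(H, W) = Add(Mul(Mul(Add(Mul(Mul(3, H), W), 1), H), W), -6) = Add(Mul(Mul(Add(Mul(3, H, W), 1), H), W), -6) = Add(Mul(Mul(Add(1, Mul(3, H, W)), H), W), -6) = Add(Mul(Mul(H, Add(1, Mul(3, H, W))), W), -6) = Add(Mul(H, W, Add(1, Mul(3, H, W))), -6) = Add(-6, Mul(H, W, Add(1, Mul(3, H, W)))))
Mul(Add(111, Function('o')(6, 5)), Function('t')(-7)) = Mul(Add(111, Add(-6, Mul(6, 5), Mul(3, Pow(6, 2), Pow(5, 2)))), 0) = Mul(Add(111, Add(-6, 30, Mul(3, 36, 25))), 0) = Mul(Add(111, Add(-6, 30, 2700)), 0) = Mul(Add(111, 2724), 0) = Mul(2835, 0) = 0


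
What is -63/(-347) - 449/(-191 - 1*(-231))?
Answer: -153283/13880 ≈ -11.043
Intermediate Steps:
-63/(-347) - 449/(-191 - 1*(-231)) = -63*(-1/347) - 449/(-191 + 231) = 63/347 - 449/40 = -153283/13880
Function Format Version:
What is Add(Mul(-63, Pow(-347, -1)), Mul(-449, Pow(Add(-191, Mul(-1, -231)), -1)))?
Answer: Rational(-153283, 13880) ≈ -11.043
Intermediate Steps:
Add(Mul(-63, Pow(-347, -1)), Mul(-449, Pow(Add(-191, Mul(-1, -231)), -1))) = Add(Mul(-63, Rational(-1, 347)), Mul(-449, Pow(Add(-191, 231), -1))) = Add(Rational(63, 347), Mul(-449, Pow(40, -1))) = Add(Rational(63, 347), Mul(-449, Rational(1, 40))) = Add(Rational(63, 347), Rational(-449, 40)) = Rational(-153283, 13880)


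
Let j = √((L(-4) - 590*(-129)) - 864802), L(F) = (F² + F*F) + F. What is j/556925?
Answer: 2*I*√197166/556925 ≈ 0.0015946*I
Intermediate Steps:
L(F) = F + 2*F² (L(F) = (F² + F²) + F = 2*F² + F = F + 2*F²)
j = 2*I*√197166 (j = √((-4*(1 + 2*(-4)) - 590*(-129)) - 864802) = √((-4*(1 - 8) + 76110) - 864802) = √((-4*(-7) + 76110) - 864802) = √((28 + 76110) - 864802) = √(76138 - 864802) = √(-788664) = 2*I*√197166 ≈ 888.07*I)
j/556925 = (2*I*√197166)/556925 = (2*I*√197166)*(1/556925) = 2*I*√197166/556925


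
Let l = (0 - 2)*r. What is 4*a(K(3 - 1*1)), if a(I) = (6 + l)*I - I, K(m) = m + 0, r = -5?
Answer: 120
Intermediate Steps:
l = 10 (l = (0 - 2)*(-5) = -2*(-5) = 10)
K(m) = m
a(I) = 15*I (a(I) = (6 + 10)*I - I = 16*I - I = 15*I)
4*a(K(3 - 1*1)) = 4*(15*(3 - 1*1)) = 4*(15*(3 - 1)) = 4*(15*2) = 4*30 = 120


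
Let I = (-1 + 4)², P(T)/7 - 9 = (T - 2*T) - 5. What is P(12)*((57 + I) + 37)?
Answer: -5768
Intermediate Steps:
P(T) = 28 - 7*T (P(T) = 63 + 7*((T - 2*T) - 5) = 63 + 7*(-T - 5) = 63 + 7*(-5 - T) = 63 + (-35 - 7*T) = 28 - 7*T)
I = 9 (I = 3² = 9)
P(12)*((57 + I) + 37) = (28 - 7*12)*((57 + 9) + 37) = (28 - 84)*(66 + 37) = -56*103 = -5768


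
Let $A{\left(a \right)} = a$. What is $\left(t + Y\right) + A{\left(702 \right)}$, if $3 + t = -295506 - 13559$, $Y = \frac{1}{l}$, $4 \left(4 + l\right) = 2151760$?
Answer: $- \frac{165881172575}{537936} \approx -3.0837 \cdot 10^{5}$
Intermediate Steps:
$l = 537936$ ($l = -4 + \frac{1}{4} \cdot 2151760 = -4 + 537940 = 537936$)
$Y = \frac{1}{537936} \approx 1.859 \cdot 10^{-6}$
$t = -309068$ ($t = -3 - 309065 = -309068$)
$\left(t + Y\right) + A{\left(702 \right)} = \left(-309068 + \frac{1}{537936}\right) + 702 = - \frac{166258803647}{537936} + 702 = - \frac{165881172575}{537936}$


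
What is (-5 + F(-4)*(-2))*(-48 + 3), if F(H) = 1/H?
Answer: 405/2 ≈ 202.50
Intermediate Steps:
F(H) = 1/H
(-5 + F(-4)*(-2))*(-48 + 3) = (-5 - 2/(-4))*(-48 + 3) = (-5 - ¼*(-2))*(-45) = (-5 + ½)*(-45) = -9/2*(-45) = 405/2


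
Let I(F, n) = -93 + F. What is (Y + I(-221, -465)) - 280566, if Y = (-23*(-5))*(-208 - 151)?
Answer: -322165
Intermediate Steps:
Y = -41285 (Y = 115*(-359) = -41285)
(Y + I(-221, -465)) - 280566 = (-41285 + (-93 - 221)) - 280566 = (-41285 - 314) - 280566 = -41599 - 280566 = -322165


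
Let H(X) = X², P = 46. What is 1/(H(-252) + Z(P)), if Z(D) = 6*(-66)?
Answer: 1/63108 ≈ 1.5846e-5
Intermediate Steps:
Z(D) = -396
1/(H(-252) + Z(P)) = 1/((-252)² - 396) = 1/(63504 - 396) = 1/63108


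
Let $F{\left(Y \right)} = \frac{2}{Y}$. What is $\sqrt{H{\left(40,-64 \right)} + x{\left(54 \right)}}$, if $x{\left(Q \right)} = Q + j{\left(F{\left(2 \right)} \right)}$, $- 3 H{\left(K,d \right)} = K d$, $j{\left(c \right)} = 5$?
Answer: $\frac{\sqrt{8211}}{3} \approx 30.205$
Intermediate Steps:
$H{\left(K,d \right)} = - \frac{K d}{3}$
$x{\left(Q \right)} = 5 + Q$ ($x{\left(Q \right)} = Q + 5 = 5 + Q$)
$\sqrt{H{\left(40,-64 \right)} + x{\left(54 \right)}} = \sqrt{\left(- \frac{1}{3}\right) 40 \left(-64\right) + \left(5 + 54\right)} = \sqrt{\frac{2560}{3} + 59} = \sqrt{\frac{2737}{3}} = \frac{\sqrt{8211}}{3}$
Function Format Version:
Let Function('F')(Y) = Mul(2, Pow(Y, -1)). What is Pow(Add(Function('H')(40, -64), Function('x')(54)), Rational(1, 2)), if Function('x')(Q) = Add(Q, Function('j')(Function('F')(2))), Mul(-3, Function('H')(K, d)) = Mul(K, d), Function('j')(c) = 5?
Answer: Mul(Rational(1, 3), Pow(8211, Rational(1, 2))) ≈ 30.205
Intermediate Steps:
Function('H')(K, d) = Mul(Rational(-1, 3), K, d) (Function('H')(K, d) = Mul(Rational(-1, 3), Mul(K, d)) = Mul(Rational(-1, 3), K, d))
Function('x')(Q) = Add(5, Q) (Function('x')(Q) = Add(Q, 5) = Add(5, Q))
Pow(Add(Function('H')(40, -64), Function('x')(54)), Rational(1, 2)) = Pow(Add(Mul(Rational(-1, 3), 40, -64), Add(5, 54)), Rational(1, 2)) = Pow(Add(Rational(2560, 3), 59), Rational(1, 2)) = Pow(Rational(2737, 3), Rational(1, 2)) = Mul(Rational(1, 3), Pow(8211, Rational(1, 2)))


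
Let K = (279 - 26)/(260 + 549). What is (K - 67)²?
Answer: 2910602500/654481 ≈ 4447.2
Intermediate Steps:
K = 253/809 ≈ 0.31273
(K - 67)² = (253/809 - 67)² = (-53950/809)² = 2910602500/654481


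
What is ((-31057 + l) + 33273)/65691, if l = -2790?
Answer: -574/65691 ≈ -0.0087379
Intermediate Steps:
((-31057 + l) + 33273)/65691 = ((-31057 - 2790) + 33273)/65691 = (-33847 + 33273)*(1/65691) = -574*1/65691 = -574/65691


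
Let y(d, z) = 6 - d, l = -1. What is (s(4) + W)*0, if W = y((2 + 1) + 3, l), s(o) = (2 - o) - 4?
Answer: 0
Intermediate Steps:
s(o) = -2 - o
W = 0 (W = 6 - ((2 + 1) + 3) = 6 - (3 + 3) = 6 - 1*6 = 6 - 6 = 0)
(s(4) + W)*0 = ((-2 - 1*4) + 0)*0 = ((-2 - 4) + 0)*0 = (-6 + 0)*0 = -6*0 = 0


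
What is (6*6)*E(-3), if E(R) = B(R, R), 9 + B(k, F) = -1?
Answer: -360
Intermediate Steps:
B(k, F) = -10 (B(k, F) = -9 - 1 = -10)
E(R) = -10
(6*6)*E(-3) = (6*6)*(-10) = 36*(-10) = -360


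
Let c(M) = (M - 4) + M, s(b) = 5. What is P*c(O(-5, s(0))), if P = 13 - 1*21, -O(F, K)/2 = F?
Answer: -128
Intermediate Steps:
O(F, K) = -2*F
P = -8 (P = 13 - 21 = -8)
c(M) = -4 + 2*M (c(M) = (-4 + M) + M = -4 + 2*M)
P*c(O(-5, s(0))) = -8*(-4 + 2*(-2*(-5))) = -8*(-4 + 2*10) = -8*(-4 + 20) = -8*16 = -128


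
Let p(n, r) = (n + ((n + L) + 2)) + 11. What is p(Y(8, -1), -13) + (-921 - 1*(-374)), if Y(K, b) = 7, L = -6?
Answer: -526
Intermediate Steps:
p(n, r) = 7 + 2*n (p(n, r) = (n + ((n - 6) + 2)) + 11 = (n + ((-6 + n) + 2)) + 11 = (n + (-4 + n)) + 11 = (-4 + 2*n) + 11 = 7 + 2*n)
p(Y(8, -1), -13) + (-921 - 1*(-374)) = (7 + 2*7) + (-921 - 1*(-374)) = (7 + 14) + (-921 + 374) = 21 - 547 = -526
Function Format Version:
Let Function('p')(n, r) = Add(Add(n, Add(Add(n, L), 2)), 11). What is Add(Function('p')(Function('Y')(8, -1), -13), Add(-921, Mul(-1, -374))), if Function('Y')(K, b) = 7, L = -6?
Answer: -526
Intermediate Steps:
Function('p')(n, r) = Add(7, Mul(2, n)) (Function('p')(n, r) = Add(Add(n, Add(Add(n, -6), 2)), 11) = Add(Add(n, Add(Add(-6, n), 2)), 11) = Add(Add(n, Add(-4, n)), 11) = Add(Add(-4, Mul(2, n)), 11) = Add(7, Mul(2, n)))
Add(Function('p')(Function('Y')(8, -1), -13), Add(-921, Mul(-1, -374))) = Add(Add(7, Mul(2, 7)), Add(-921, Mul(-1, -374))) = Add(Add(7, 14), Add(-921, 374)) = Add(21, -547) = -526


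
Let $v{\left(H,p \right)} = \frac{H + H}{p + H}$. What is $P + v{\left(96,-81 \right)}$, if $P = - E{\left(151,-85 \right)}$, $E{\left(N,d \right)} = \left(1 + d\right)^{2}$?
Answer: $- \frac{35216}{5} \approx -7043.2$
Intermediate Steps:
$P = -7056$ ($P = - \left(1 - 85\right)^{2} = - \left(-84\right)^{2} = \left(-1\right) 7056 = -7056$)
$v{\left(H,p \right)} = \frac{2 H}{H + p}$
$P + v{\left(96,-81 \right)} = -7056 + 2 \cdot 96 \frac{1}{96 - 81} = -7056 + 2 \cdot 96 \cdot \frac{1}{15} = -7056 + \frac{64}{5} = - \frac{35216}{5}$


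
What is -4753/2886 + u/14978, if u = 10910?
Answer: -19852087/21613254 ≈ -0.91851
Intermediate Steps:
-4753/2886 + u/14978 = -4753/2886 + 10910/14978 = -4753*1/2886 + 10910*(1/14978) = -4753/2886 + 5455/7489 = -19852087/21613254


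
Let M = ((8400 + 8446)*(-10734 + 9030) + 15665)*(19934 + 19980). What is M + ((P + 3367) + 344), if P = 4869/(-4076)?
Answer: -4667547529192249/4076 ≈ -1.1451e+12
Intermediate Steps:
P = -4869/4076 (P = 4869*(-1/4076) = -4869/4076 ≈ -1.1946)
M = -1145129426966 (M = (16846*(-1704) + 15665)*39914 = (-28705584 + 15665)*39914 = -28689919*39914 = -1145129426966)
M + ((P + 3367) + 344) = -1145129426966 + ((-4869/4076 + 3367) + 344) = -1145129426966 + (13719023/4076 + 344) = -1145129426966 + 15121167/4076 = -4667547529192249/4076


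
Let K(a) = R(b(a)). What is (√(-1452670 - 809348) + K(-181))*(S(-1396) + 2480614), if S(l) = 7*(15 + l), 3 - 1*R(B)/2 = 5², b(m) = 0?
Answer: -108721668 + 2470947*I*√2262018 ≈ -1.0872e+8 + 3.7163e+9*I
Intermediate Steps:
R(B) = -44 (R(B) = 6 - 2*5² = 6 - 2*25 = 6 - 50 = -44)
K(a) = -44
S(l) = 105 + 7*l
(√(-1452670 - 809348) + K(-181))*(S(-1396) + 2480614) = (√(-1452670 - 809348) - 44)*((105 + 7*(-1396)) + 2480614) = (√(-2262018) - 44)*((105 - 9772) + 2480614) = (I*√2262018 - 44)*(-9667 + 2480614) = (-44 + I*√2262018)*2470947 = -108721668 + 2470947*I*√2262018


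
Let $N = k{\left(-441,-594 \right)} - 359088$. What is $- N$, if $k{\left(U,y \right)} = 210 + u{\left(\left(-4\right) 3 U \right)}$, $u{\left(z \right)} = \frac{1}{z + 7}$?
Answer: $\frac{1901694521}{5299} \approx 3.5888 \cdot 10^{5}$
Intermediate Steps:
$u{\left(z \right)} = \frac{1}{7 + z}$
$k{\left(U,y \right)} = 210 + \frac{1}{7 - 12 U}$ ($k{\left(U,y \right)} = 210 + \frac{1}{7 + \left(-4\right) 3 U} = 210 + \frac{1}{7 - 12 U}$)
$N = - \frac{1901694521}{5299}$ ($N = \frac{-1471 + 2520 \left(-441\right)}{-7 + 12 \left(-441\right)} - 359088 = \frac{-1471 - 1111320}{-7 - 5292} - 359088 = \frac{1}{-5299} \left(-1112791\right) - 359088 = \left(- \frac{1}{5299}\right) \left(-1112791\right) - 359088 = \frac{1112791}{5299} - 359088 = - \frac{1901694521}{5299} \approx -3.5888 \cdot 10^{5}$)
$- N = \left(-1\right) \left(- \frac{1901694521}{5299}\right) = \frac{1901694521}{5299}$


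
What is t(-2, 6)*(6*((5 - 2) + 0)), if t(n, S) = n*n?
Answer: 72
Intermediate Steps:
t(n, S) = n²
t(-2, 6)*(6*((5 - 2) + 0)) = (-2)²*(6*((5 - 2) + 0)) = 4*(6*(3 + 0)) = 4*(6*3) = 4*18 = 72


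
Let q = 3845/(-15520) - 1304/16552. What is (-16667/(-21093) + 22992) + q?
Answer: 3114627144909239/135462958368 ≈ 22992.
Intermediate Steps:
q = -2097013/6422176 (q = 3845*(-1/15520) - 1304*1/16552 = -769/3104 - 163/2069 = -2097013/6422176 ≈ -0.32653)
(-16667/(-21093) + 22992) + q = (-16667/(-21093) + 22992) - 2097013/6422176 = (-16667*(-1/21093) + 22992) - 2097013/6422176 = (16667/21093 + 22992) - 2097013/6422176 = 484986923/21093 - 2097013/6422176 = 3114627144909239/135462958368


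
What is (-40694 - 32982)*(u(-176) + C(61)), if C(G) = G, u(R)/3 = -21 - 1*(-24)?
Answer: -5157320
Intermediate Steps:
u(R) = 9 (u(R) = 3*(-21 - 1*(-24)) = 3*(-21 + 24) = 3*3 = 9)
(-40694 - 32982)*(u(-176) + C(61)) = (-40694 - 32982)*(9 + 61) = -73676*70 = -5157320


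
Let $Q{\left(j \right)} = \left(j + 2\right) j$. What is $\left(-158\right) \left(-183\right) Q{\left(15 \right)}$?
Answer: $7373070$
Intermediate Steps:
$Q{\left(j \right)} = j \left(2 + j\right)$ ($Q{\left(j \right)} = \left(2 + j\right) j = j \left(2 + j\right)$)
$\left(-158\right) \left(-183\right) Q{\left(15 \right)} = \left(-158\right) \left(-183\right) 15 \left(2 + 15\right) = 28914 \cdot 15 \cdot 17 = 28914 \cdot 255 = 7373070$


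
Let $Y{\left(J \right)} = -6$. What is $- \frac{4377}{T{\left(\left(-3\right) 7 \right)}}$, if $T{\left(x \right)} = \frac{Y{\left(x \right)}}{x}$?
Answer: $- \frac{30639}{2} \approx -15320.0$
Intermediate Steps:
$T{\left(x \right)} = - \frac{6}{x}$
$- \frac{4377}{T{\left(\left(-3\right) 7 \right)}} = - \frac{4377}{\left(-6\right) \frac{1}{\left(-3\right) 7}} = - \frac{4377}{\left(-6\right) \frac{1}{-21}} = - \frac{4377}{\left(-6\right) \left(- \frac{1}{21}\right)} = - \frac{4377}{\frac{2}{7}} = \left(-4377\right) \frac{7}{2} = - \frac{30639}{2}$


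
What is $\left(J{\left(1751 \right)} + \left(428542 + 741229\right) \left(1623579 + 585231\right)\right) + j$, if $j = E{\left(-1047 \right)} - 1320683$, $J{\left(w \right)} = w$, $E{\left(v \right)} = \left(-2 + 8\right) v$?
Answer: $2583800557296$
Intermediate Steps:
$E{\left(v \right)} = 6 v$
$j = -1326965$ ($j = 6 \left(-1047\right) - 1320683 = -6282 - 1320683 = -1326965$)
$\left(J{\left(1751 \right)} + \left(428542 + 741229\right) \left(1623579 + 585231\right)\right) + j = \left(1751 + \left(428542 + 741229\right) \left(1623579 + 585231\right)\right) - 1326965 = \left(1751 + 1169771 \cdot 2208810\right) - 1326965 = \left(1751 + 2583801882510\right) - 1326965 = 2583801884261 - 1326965 = 2583800557296$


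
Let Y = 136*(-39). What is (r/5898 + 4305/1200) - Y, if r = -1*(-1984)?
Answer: 1252245403/235920 ≈ 5307.9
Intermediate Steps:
r = 1984
Y = -5304
(r/5898 + 4305/1200) - Y = (1984/5898 + 4305/1200) - 1*(-5304) = (1984*(1/5898) + 4305*(1/1200)) + 5304 = (992/2949 + 287/80) + 5304 = 925723/235920 + 5304 = 1252245403/235920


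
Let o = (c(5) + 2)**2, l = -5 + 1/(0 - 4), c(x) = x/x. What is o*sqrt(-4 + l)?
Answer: 9*I*sqrt(37)/2 ≈ 27.372*I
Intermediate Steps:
c(x) = 1
l = -21/4 (l = -5 + 1/(-4) = -5 - 1/4 = -21/4 ≈ -5.2500)
o = 9 (o = (1 + 2)**2 = 3**2 = 9)
o*sqrt(-4 + l) = 9*sqrt(-4 - 21/4) = 9*sqrt(-37/4) = 9*(I*sqrt(37)/2) = 9*I*sqrt(37)/2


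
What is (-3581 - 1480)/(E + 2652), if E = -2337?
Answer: -241/15 ≈ -16.067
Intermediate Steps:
(-3581 - 1480)/(E + 2652) = (-3581 - 1480)/(-2337 + 2652) = -5061/315 = -5061*1/315 = -241/15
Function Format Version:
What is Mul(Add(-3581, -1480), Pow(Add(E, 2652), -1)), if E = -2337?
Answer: Rational(-241, 15) ≈ -16.067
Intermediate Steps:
Mul(Add(-3581, -1480), Pow(Add(E, 2652), -1)) = Mul(Add(-3581, -1480), Pow(Add(-2337, 2652), -1)) = Mul(-5061, Pow(315, -1)) = Mul(-5061, Rational(1, 315)) = Rational(-241, 15)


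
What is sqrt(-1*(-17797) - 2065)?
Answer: 6*sqrt(437) ≈ 125.43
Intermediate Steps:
sqrt(-1*(-17797) - 2065) = sqrt(17797 - 2065) = sqrt(15732) = 6*sqrt(437)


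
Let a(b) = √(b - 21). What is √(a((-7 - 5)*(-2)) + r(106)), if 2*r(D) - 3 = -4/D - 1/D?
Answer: √(16589 + 11236*√3)/106 ≈ 1.7912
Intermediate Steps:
a(b) = √(-21 + b)
r(D) = 3/2 - 5/(2*D) (r(D) = 3/2 + (-4/D - 1/D)/2 = 3/2 + (-5/D)/2 = 3/2 - 5/(2*D))
√(a((-7 - 5)*(-2)) + r(106)) = √(√(-21 + (-7 - 5)*(-2)) + (½)*(-5 + 3*106)/106) = √(√(-21 - 12*(-2)) + (½)*(1/106)*(-5 + 318)) = √(√(-21 + 24) + (½)*(1/106)*313) = √(√3 + 313/212) = √(313/212 + √3)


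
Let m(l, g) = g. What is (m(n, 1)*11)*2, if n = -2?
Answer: 22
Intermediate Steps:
(m(n, 1)*11)*2 = (1*11)*2 = 11*2 = 22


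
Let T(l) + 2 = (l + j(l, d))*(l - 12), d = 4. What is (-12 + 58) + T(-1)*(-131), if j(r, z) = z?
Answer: 5417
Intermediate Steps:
T(l) = -2 + (-12 + l)*(4 + l) (T(l) = -2 + (l + 4)*(l - 12) = -2 + (4 + l)*(-12 + l) = -2 + (-12 + l)*(4 + l))
(-12 + 58) + T(-1)*(-131) = (-12 + 58) + (-50 + (-1)² - 8*(-1))*(-131) = 46 + (-50 + 1 + 8)*(-131) = 46 - 41*(-131) = 46 + 5371 = 5417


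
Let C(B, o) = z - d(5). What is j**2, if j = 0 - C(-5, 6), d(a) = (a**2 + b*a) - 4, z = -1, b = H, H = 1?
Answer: 729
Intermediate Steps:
b = 1
d(a) = -4 + a + a**2 (d(a) = (a**2 + 1*a) - 4 = (a**2 + a) - 4 = (a + a**2) - 4 = -4 + a + a**2)
C(B, o) = -27 (C(B, o) = -1 - (-4 + 5 + 5**2) = -1 - (-4 + 5 + 25) = -1 - 1*26 = -1 - 26 = -27)
j = 27 (j = 0 - 1*(-27) = 0 + 27 = 27)
j**2 = 27**2 = 729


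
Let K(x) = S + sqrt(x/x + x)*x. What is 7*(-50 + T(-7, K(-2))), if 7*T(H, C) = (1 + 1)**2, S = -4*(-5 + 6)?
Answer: -346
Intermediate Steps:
S = -4 (S = -4*1 = -4)
K(x) = -4 + x*sqrt(1 + x) (K(x) = -4 + sqrt(x/x + x)*x = -4 + sqrt(1 + x)*x = -4 + x*sqrt(1 + x))
T(H, C) = 4/7 (T(H, C) = (1 + 1)**2/7 = (1/7)*2**2 = (1/7)*4 = 4/7)
7*(-50 + T(-7, K(-2))) = 7*(-50 + 4/7) = 7*(-346/7) = -346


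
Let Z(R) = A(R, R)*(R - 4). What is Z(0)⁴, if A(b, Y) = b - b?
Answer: 0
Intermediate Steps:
A(b, Y) = 0
Z(R) = 0 (Z(R) = 0*(R - 4) = 0*(-4 + R) = 0)
Z(0)⁴ = 0⁴ = 0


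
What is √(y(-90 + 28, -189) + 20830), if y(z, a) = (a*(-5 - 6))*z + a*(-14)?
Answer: I*√105422 ≈ 324.69*I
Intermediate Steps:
y(z, a) = -14*a - 11*a*z (y(z, a) = (a*(-11))*z - 14*a = (-11*a)*z - 14*a = -11*a*z - 14*a = -14*a - 11*a*z)
√(y(-90 + 28, -189) + 20830) = √(-1*(-189)*(14 + 11*(-90 + 28)) + 20830) = √(-1*(-189)*(14 + 11*(-62)) + 20830) = √(-1*(-189)*(14 - 682) + 20830) = √(-1*(-189)*(-668) + 20830) = √(-126252 + 20830) = √(-105422) = I*√105422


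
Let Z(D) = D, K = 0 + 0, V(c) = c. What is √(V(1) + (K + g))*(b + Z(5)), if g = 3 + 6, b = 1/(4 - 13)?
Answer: 44*√10/9 ≈ 15.460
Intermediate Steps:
K = 0
b = -⅑ (b = 1/(-9) = -⅑ ≈ -0.11111)
g = 9
√(V(1) + (K + g))*(b + Z(5)) = √(1 + (0 + 9))*(-⅑ + 5) = √(1 + 9)*(44/9) = √10*(44/9) = 44*√10/9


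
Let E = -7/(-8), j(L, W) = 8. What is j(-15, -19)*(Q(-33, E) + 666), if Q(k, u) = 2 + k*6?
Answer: 3760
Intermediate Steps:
E = 7/8 (E = -7*(-⅛) = 7/8 ≈ 0.87500)
Q(k, u) = 2 + 6*k
j(-15, -19)*(Q(-33, E) + 666) = 8*((2 + 6*(-33)) + 666) = 8*((2 - 198) + 666) = 8*(-196 + 666) = 8*470 = 3760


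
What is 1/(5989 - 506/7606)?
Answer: 3803/22775914 ≈ 0.00016697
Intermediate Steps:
1/(5989 - 506/7606) = 1/(5989 - 506*1/7606) = 1/(5989 - 253/3803) = 1/(22775914/3803) = 3803/22775914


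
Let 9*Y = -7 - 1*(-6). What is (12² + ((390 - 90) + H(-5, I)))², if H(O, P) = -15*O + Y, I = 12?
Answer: 21808900/81 ≈ 2.6925e+5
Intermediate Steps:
Y = -⅑ (Y = (-7 - 1*(-6))/9 = (-7 + 6)/9 = (⅑)*(-1) = -⅑ ≈ -0.11111)
H(O, P) = -⅑ - 15*O (H(O, P) = -15*O - ⅑ = -⅑ - 15*O)
(12² + ((390 - 90) + H(-5, I)))² = (12² + ((390 - 90) + (-⅑ - 15*(-5))))² = (144 + (300 + (-⅑ + 75)))² = (144 + (300 + 674/9))² = (144 + 3374/9)² = (4670/9)² = 21808900/81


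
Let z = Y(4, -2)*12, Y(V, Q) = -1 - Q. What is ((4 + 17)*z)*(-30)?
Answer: -7560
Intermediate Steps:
z = 12 (z = (-1 - 1*(-2))*12 = (-1 + 2)*12 = 1*12 = 12)
((4 + 17)*z)*(-30) = ((4 + 17)*12)*(-30) = (21*12)*(-30) = 252*(-30) = -7560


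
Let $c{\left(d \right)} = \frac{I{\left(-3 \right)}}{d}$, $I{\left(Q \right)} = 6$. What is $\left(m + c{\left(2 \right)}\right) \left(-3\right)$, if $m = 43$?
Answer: $-138$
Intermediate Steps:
$c{\left(d \right)} = \frac{6}{d}$
$\left(m + c{\left(2 \right)}\right) \left(-3\right) = \left(43 + \frac{6}{2}\right) \left(-3\right) = \left(43 + 6 \cdot \frac{1}{2}\right) \left(-3\right) = \left(43 + 3\right) \left(-3\right) = 46 \left(-3\right) = -138$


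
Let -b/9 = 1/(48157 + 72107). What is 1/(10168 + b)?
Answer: 40088/407614781 ≈ 9.8348e-5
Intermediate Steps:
b = -3/40088 (b = -9/(48157 + 72107) = -9/120264 = -9*1/120264 = -3/40088 ≈ -7.4835e-5)
1/(10168 + b) = 1/(10168 - 3/40088) = 1/(407614781/40088) = 40088/407614781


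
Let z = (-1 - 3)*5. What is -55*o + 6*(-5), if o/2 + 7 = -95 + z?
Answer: 13390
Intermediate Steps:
z = -20 (z = -4*5 = -20)
o = -244 (o = -14 + 2*(-95 - 20) = -14 + 2*(-115) = -14 - 230 = -244)
-55*o + 6*(-5) = -55*(-244) + 6*(-5) = 13420 - 30 = 13390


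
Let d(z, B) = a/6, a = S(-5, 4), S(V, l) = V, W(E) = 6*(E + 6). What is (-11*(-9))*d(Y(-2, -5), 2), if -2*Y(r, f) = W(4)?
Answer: -165/2 ≈ -82.500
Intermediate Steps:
W(E) = 36 + 6*E (W(E) = 6*(6 + E) = 36 + 6*E)
Y(r, f) = -30 (Y(r, f) = -(36 + 6*4)/2 = -(36 + 24)/2 = -½*60 = -30)
a = -5
d(z, B) = -⅚ (d(z, B) = -5/6 = -5*⅙ = -⅚)
(-11*(-9))*d(Y(-2, -5), 2) = -11*(-9)*(-⅚) = 99*(-⅚) = -165/2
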